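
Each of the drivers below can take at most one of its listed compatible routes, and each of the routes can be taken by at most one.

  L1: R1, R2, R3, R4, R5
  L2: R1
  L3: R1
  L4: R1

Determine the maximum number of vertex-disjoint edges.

2

Unit-capacity flow: source→left, listed edges, right→sink; max matching = max flow.
Augmenting path L1→R1 (+1); matched 1.
Augmenting path L2→R1→L1→R2 (+1); matched 2.
No augmenting path remains; maximum matching = 2.
König certificate: {L1, R1} is a vertex cover of size 2 (every listed pair touches it), so no matching can be larger.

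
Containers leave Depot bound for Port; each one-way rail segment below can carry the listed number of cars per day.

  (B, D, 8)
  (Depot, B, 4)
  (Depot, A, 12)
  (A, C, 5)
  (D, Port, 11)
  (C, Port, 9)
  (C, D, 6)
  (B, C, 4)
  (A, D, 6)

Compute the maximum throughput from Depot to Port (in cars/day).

15

Augment Depot→A→C→Port: bottleneck 5, flow now 5.
Augment Depot→A→D→Port: bottleneck 6, flow now 11.
Augment Depot→B→C→Port: bottleneck 4, flow now 15.
No augmenting path remains; maximum flow = 15.
In the residual graph, reachable from Depot: {Depot, A}.
Min-cut edges: Depot→B (4), A→C (5), A→D (6); capacity 4 + 5 + 6 = 15.
This cut is saturated, so no flow can exceed 15.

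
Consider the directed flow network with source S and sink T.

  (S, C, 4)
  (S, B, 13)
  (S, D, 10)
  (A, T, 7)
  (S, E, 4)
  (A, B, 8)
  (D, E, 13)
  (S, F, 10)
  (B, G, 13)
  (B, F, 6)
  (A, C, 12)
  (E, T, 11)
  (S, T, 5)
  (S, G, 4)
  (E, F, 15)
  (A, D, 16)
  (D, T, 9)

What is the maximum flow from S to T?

19

Augment S→T: bottleneck 5, flow now 5.
Augment S→D→T: bottleneck 9, flow now 14.
Augment S→E→T: bottleneck 4, flow now 18.
Augment S→D→E→T: bottleneck 1, flow now 19.
No augmenting path remains; maximum flow = 19.
In the residual graph, reachable from S: {S, B, C, F, G}.
Min-cut edges: S→D (10), S→E (4), S→T (5); capacity 10 + 4 + 5 = 19.
This cut is saturated, so no flow can exceed 19.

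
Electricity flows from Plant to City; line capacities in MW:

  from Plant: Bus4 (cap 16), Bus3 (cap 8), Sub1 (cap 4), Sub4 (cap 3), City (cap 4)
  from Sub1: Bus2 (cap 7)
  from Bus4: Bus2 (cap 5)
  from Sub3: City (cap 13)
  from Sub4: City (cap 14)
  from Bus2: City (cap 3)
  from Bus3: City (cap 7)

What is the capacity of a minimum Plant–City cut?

Augment Plant→City: bottleneck 4, flow now 4.
Augment Plant→Sub4→City: bottleneck 3, flow now 7.
Augment Plant→Bus3→City: bottleneck 7, flow now 14.
Augment Plant→Sub1→Bus2→City: bottleneck 3, flow now 17.
No augmenting path remains; maximum flow = 17.
By max-flow min-cut, the minimum cut capacity equals the max flow.
In the residual graph, reachable from Plant: {Plant, Sub1, Bus4, Bus2, Bus3}.
Min-cut edges: Plant→Sub4 (3), Plant→City (4), Bus2→City (3), Bus3→City (7); capacity 3 + 4 + 3 + 7 = 17.

17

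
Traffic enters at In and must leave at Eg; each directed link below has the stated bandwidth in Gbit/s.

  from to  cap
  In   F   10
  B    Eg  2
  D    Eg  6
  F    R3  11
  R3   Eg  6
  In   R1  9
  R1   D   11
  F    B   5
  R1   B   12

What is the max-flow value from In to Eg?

14

Augment In→F→R3→Eg: bottleneck 6, flow now 6.
Augment In→F→B→Eg: bottleneck 2, flow now 8.
Augment In→R1→D→Eg: bottleneck 6, flow now 14.
No augmenting path remains; maximum flow = 14.
In the residual graph, reachable from In: {In, F, R1, D, R3, B}.
Min-cut edges: D→Eg (6), R3→Eg (6), B→Eg (2); capacity 6 + 6 + 2 = 14.
This cut is saturated, so no flow can exceed 14.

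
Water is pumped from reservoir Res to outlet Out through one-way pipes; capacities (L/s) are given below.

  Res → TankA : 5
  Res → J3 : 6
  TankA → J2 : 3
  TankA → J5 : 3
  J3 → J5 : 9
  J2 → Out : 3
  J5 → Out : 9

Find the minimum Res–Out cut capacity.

11

Augment Res→TankA→J2→Out: bottleneck 3, flow now 3.
Augment Res→TankA→J5→Out: bottleneck 2, flow now 5.
Augment Res→J3→J5→Out: bottleneck 6, flow now 11.
No augmenting path remains; maximum flow = 11.
By max-flow min-cut, the minimum cut capacity equals the max flow.
In the residual graph, reachable from Res: {Res}.
Min-cut edges: Res→TankA (5), Res→J3 (6); capacity 5 + 6 = 11.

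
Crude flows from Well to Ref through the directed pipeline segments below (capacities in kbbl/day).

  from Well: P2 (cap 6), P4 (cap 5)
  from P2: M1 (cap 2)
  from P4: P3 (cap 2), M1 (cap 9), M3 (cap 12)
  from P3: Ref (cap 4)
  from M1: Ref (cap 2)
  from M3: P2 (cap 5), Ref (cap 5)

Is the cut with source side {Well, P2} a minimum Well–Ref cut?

Given cut capacity: 5 + 2 = 7.
Augment Well→P2→M1→Ref: bottleneck 2, flow now 2.
Augment Well→P4→P3→Ref: bottleneck 2, flow now 4.
Augment Well→P4→M3→Ref: bottleneck 3, flow now 7.
No augmenting path remains; maximum flow = 7.
Cut capacity 7 equals the max flow, so it is a minimum cut.

Yes — it is a minimum cut (capacity 7).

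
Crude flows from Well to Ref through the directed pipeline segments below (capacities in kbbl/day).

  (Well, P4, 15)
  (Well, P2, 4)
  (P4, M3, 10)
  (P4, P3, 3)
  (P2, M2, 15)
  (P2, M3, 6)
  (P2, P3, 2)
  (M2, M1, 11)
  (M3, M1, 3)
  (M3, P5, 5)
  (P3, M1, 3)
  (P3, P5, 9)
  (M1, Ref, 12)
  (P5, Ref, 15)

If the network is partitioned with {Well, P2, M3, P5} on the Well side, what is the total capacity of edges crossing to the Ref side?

Edges leaving {Well, P2, M3, P5}: Well→P4 (15), P2→M2 (15), P2→P3 (2), M3→M1 (3), P5→Ref (15).
Cut capacity = 15 + 15 + 2 + 3 + 15 = 50.

50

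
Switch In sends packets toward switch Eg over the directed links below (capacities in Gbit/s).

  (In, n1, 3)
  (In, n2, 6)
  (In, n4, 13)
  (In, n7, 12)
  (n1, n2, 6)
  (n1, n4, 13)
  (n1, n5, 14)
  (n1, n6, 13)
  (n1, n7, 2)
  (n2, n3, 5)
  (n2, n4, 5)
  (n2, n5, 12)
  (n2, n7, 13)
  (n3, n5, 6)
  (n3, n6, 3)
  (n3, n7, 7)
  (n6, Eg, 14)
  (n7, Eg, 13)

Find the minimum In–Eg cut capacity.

19

Augment In→n7→Eg: bottleneck 12, flow now 12.
Augment In→n1→n6→Eg: bottleneck 3, flow now 15.
Augment In→n2→n7→Eg: bottleneck 1, flow now 16.
Augment In→n2→n3→n6→Eg: bottleneck 3, flow now 19.
No augmenting path remains; maximum flow = 19.
By max-flow min-cut, the minimum cut capacity equals the max flow.
In the residual graph, reachable from In: {In, n2, n3, n4, n5, n7}.
Min-cut edges: In→n1 (3), n3→n6 (3), n7→Eg (13); capacity 3 + 3 + 13 = 19.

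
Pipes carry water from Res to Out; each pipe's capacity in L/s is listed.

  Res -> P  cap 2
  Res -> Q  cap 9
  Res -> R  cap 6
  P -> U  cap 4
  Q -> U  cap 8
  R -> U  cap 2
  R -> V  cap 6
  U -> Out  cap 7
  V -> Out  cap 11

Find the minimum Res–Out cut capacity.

Augment Res→P→U→Out: bottleneck 2, flow now 2.
Augment Res→Q→U→Out: bottleneck 5, flow now 7.
Augment Res→R→V→Out: bottleneck 6, flow now 13.
No augmenting path remains; maximum flow = 13.
By max-flow min-cut, the minimum cut capacity equals the max flow.
In the residual graph, reachable from Res: {Res, P, Q, U}.
Min-cut edges: Res→R (6), U→Out (7); capacity 6 + 7 = 13.

13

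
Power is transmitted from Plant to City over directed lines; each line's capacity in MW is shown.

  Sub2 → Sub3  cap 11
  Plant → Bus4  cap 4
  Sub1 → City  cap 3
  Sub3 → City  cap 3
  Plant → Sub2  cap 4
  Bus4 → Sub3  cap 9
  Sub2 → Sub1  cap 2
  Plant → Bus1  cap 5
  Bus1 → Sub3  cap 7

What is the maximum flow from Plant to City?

5

Augment Plant→Sub2→Sub3→City: bottleneck 3, flow now 3.
Augment Plant→Sub2→Sub1→City: bottleneck 1, flow now 4.
Augment Plant→Bus4→Sub3→Sub2→Sub1→City: bottleneck 1, flow now 5. (uses reverse residual edge)
No augmenting path remains; maximum flow = 5.
In the residual graph, reachable from Plant: {Plant, Sub2, Bus4, Bus1, Sub3}.
Min-cut edges: Sub2→Sub1 (2), Sub3→City (3); capacity 2 + 3 = 5.
This cut is saturated, so no flow can exceed 5.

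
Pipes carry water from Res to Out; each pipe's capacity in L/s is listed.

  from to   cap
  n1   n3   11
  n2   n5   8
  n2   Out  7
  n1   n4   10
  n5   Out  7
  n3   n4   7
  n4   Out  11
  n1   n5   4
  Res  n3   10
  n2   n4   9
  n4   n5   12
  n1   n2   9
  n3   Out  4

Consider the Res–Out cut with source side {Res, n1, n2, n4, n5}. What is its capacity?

46

Edges leaving {Res, n1, n2, n4, n5}: Res→n3 (10), n1→n3 (11), n2→Out (7), n4→Out (11), n5→Out (7).
Cut capacity = 10 + 11 + 7 + 11 + 7 = 46.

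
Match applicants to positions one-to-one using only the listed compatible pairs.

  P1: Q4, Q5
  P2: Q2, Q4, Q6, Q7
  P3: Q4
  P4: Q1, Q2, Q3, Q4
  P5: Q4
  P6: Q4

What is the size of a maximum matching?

Unit-capacity flow: source→left, listed edges, right→sink; max matching = max flow.
Augmenting path P1→Q4 (+1); matched 1.
Augmenting path P2→Q2 (+1); matched 2.
Augmenting path P4→Q1 (+1); matched 3.
Augmenting path P3→Q4→P1→Q5 (+1); matched 4.
No augmenting path remains; maximum matching = 4.
König certificate: {P1, P2, P4, Q4} is a vertex cover of size 4 (every listed pair touches it), so no matching can be larger.

4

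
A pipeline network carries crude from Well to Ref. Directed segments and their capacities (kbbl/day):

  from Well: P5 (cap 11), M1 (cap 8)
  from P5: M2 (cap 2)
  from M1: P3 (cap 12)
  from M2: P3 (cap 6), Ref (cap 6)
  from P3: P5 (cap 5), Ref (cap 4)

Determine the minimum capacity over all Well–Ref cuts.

Augment Well→P5→M2→Ref: bottleneck 2, flow now 2.
Augment Well→M1→P3→Ref: bottleneck 4, flow now 6.
No augmenting path remains; maximum flow = 6.
By max-flow min-cut, the minimum cut capacity equals the max flow.
In the residual graph, reachable from Well: {Well, P5, M1, P3}.
Min-cut edges: P5→M2 (2), P3→Ref (4); capacity 2 + 4 = 6.

6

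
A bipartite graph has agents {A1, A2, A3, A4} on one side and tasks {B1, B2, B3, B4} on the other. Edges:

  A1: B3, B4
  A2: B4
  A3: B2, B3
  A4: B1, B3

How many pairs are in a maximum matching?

4

Unit-capacity flow: source→left, listed edges, right→sink; max matching = max flow.
Augmenting path A1→B3 (+1); matched 1.
Augmenting path A2→B4 (+1); matched 2.
Augmenting path A3→B2 (+1); matched 3.
Augmenting path A4→B1 (+1); matched 4.
No augmenting path remains; maximum matching = 4.
König certificate: {A1, A2, A3, A4} is a vertex cover of size 4 (every listed pair touches it), so no matching can be larger.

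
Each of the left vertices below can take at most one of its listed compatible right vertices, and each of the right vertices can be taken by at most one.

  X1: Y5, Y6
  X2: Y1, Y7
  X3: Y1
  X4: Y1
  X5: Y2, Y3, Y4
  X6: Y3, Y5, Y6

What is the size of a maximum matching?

5

Unit-capacity flow: source→left, listed edges, right→sink; max matching = max flow.
Augmenting path X1→Y5 (+1); matched 1.
Augmenting path X2→Y1 (+1); matched 2.
Augmenting path X5→Y2 (+1); matched 3.
Augmenting path X6→Y3 (+1); matched 4.
Augmenting path X3→Y1→X2→Y7 (+1); matched 5.
No augmenting path remains; maximum matching = 5.
König certificate: {X1, X2, X5, X6, Y1} is a vertex cover of size 5 (every listed pair touches it), so no matching can be larger.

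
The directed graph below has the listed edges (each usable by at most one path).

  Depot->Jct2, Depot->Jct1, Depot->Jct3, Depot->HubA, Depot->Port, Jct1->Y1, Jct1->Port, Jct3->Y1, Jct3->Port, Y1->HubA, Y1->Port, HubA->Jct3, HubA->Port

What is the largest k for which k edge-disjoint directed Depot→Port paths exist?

Assign every edge capacity 1; by Menger, the answer equals the max flow.
Path Depot→Port (+1); total 1.
Path Depot→Jct1→Port (+1); total 2.
Path Depot→Jct3→Port (+1); total 3.
Path Depot→HubA→Port (+1); total 4.
No residual Depot→Port path; max flow = 4.
Certifying cut of size 4: {Depot→HubA, Depot→Jct1, Depot→Jct3, Depot→Port}.

4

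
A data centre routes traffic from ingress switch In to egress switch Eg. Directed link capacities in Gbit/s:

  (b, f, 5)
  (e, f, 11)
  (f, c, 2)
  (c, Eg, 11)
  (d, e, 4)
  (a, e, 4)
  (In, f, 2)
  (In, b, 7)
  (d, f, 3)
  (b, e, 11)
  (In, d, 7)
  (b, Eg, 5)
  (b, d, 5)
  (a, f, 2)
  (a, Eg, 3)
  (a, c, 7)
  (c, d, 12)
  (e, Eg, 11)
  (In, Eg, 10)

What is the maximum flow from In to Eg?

Augment In→Eg: bottleneck 10, flow now 10.
Augment In→b→Eg: bottleneck 5, flow now 15.
Augment In→b→e→Eg: bottleneck 2, flow now 17.
Augment In→d→e→Eg: bottleneck 4, flow now 21.
Augment In→f→c→Eg: bottleneck 2, flow now 23.
No augmenting path remains; maximum flow = 23.
In the residual graph, reachable from In: {In, d, f}.
Min-cut edges: In→b (7), In→Eg (10), d→e (4), f→c (2); capacity 7 + 10 + 4 + 2 = 23.
This cut is saturated, so no flow can exceed 23.

23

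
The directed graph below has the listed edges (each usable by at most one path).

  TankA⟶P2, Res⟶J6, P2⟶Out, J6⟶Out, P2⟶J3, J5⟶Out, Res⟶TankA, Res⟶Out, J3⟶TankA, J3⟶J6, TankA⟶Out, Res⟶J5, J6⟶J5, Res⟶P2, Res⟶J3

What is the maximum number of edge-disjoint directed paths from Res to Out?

Assign every edge capacity 1; by Menger, the answer equals the max flow.
Path Res→Out (+1); total 1.
Path Res→J6→Out (+1); total 2.
Path Res→TankA→Out (+1); total 3.
Path Res→P2→Out (+1); total 4.
Path Res→J5→Out (+1); total 5.
No residual Res→Out path; max flow = 5.
Certifying cut of size 5: {J5→Out, J6→Out, P2→Out, Res→Out, TankA→Out}.

5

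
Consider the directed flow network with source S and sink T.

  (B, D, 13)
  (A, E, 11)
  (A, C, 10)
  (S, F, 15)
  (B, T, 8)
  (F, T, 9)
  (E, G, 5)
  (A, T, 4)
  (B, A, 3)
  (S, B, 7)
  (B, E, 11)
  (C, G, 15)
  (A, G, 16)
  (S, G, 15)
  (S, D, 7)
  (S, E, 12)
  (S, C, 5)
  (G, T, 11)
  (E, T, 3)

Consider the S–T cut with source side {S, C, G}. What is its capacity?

Edges leaving {S, C, G}: S→B (7), S→D (7), S→E (12), S→F (15), G→T (11).
Cut capacity = 7 + 7 + 12 + 15 + 11 = 52.

52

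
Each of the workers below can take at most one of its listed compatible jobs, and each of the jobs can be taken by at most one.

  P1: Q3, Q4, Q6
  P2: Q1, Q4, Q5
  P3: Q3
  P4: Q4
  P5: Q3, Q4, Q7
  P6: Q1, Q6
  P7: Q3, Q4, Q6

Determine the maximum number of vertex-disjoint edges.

6

Unit-capacity flow: source→left, listed edges, right→sink; max matching = max flow.
Augmenting path P1→Q3 (+1); matched 1.
Augmenting path P2→Q1 (+1); matched 2.
Augmenting path P4→Q4 (+1); matched 3.
Augmenting path P5→Q7 (+1); matched 4.
Augmenting path P6→Q6 (+1); matched 5.
Augmenting path P7→Q6→P6→Q1→P2→Q5 (+1); matched 6.
No augmenting path remains; maximum matching = 6.
König certificate: {P2, P5, P6, Q3, Q4, Q6} is a vertex cover of size 6 (every listed pair touches it), so no matching can be larger.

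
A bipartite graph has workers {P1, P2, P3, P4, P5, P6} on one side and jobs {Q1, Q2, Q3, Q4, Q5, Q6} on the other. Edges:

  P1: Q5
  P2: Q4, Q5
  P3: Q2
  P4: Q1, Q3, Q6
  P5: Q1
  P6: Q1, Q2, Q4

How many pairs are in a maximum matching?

Unit-capacity flow: source→left, listed edges, right→sink; max matching = max flow.
Augmenting path P1→Q5 (+1); matched 1.
Augmenting path P2→Q4 (+1); matched 2.
Augmenting path P3→Q2 (+1); matched 3.
Augmenting path P4→Q1 (+1); matched 4.
Augmenting path P5→Q1→P4→Q3 (+1); matched 5.
No augmenting path remains; maximum matching = 5.
König certificate: {P4, Q1, Q2, Q4, Q5} is a vertex cover of size 5 (every listed pair touches it), so no matching can be larger.

5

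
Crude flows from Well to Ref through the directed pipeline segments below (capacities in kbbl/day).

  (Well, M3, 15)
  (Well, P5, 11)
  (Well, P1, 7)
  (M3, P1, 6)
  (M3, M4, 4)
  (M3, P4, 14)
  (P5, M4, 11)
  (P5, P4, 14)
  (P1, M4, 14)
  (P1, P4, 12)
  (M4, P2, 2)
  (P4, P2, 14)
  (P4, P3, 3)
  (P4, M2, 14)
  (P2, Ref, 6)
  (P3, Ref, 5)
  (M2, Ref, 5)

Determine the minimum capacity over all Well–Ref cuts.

Augment Well→M3→M4→P2→Ref: bottleneck 2, flow now 2.
Augment Well→M3→P4→P2→Ref: bottleneck 4, flow now 6.
Augment Well→M3→P4→P3→Ref: bottleneck 3, flow now 9.
Augment Well→M3→P4→M2→Ref: bottleneck 5, flow now 14.
No augmenting path remains; maximum flow = 14.
By max-flow min-cut, the minimum cut capacity equals the max flow.
In the residual graph, reachable from Well: {Well, M3, P5, P1, M4, P4, P2, M2}.
Min-cut edges: P4→P3 (3), P2→Ref (6), M2→Ref (5); capacity 3 + 6 + 5 = 14.

14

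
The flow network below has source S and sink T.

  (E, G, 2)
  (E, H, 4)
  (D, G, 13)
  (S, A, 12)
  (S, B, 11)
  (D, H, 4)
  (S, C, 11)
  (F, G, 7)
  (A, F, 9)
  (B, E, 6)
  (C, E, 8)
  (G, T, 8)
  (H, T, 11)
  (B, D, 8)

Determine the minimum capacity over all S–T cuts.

16

Augment S→A→F→G→T: bottleneck 7, flow now 7.
Augment S→B→D→G→T: bottleneck 1, flow now 8.
Augment S→B→D→H→T: bottleneck 4, flow now 12.
Augment S→B→E→H→T: bottleneck 4, flow now 16.
No augmenting path remains; maximum flow = 16.
By max-flow min-cut, the minimum cut capacity equals the max flow.
In the residual graph, reachable from S: {S, A, B, C, D, E, F, G}.
Min-cut edges: D→H (4), E→H (4), G→T (8); capacity 4 + 4 + 8 = 16.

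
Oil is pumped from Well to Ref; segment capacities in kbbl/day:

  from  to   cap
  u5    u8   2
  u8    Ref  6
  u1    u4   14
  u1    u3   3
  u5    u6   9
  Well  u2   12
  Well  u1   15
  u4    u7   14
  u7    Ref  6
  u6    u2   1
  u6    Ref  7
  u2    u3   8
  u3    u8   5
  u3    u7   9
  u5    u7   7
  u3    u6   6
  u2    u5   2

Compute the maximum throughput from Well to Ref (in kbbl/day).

19

Augment Well→u1→u3→u6→Ref: bottleneck 3, flow now 3.
Augment Well→u1→u4→u7→Ref: bottleneck 6, flow now 9.
Augment Well→u2→u3→u6→Ref: bottleneck 3, flow now 12.
Augment Well→u2→u3→u8→Ref: bottleneck 5, flow now 17.
Augment Well→u2→u5→u6→Ref: bottleneck 1, flow now 18.
Augment Well→u2→u5→u8→Ref: bottleneck 1, flow now 19.
No augmenting path remains; maximum flow = 19.
In the residual graph, reachable from Well: {Well, u1, u2, u4, u7}.
Min-cut edges: u1→u3 (3), u2→u3 (8), u2→u5 (2), u7→Ref (6); capacity 3 + 8 + 2 + 6 = 19.
This cut is saturated, so no flow can exceed 19.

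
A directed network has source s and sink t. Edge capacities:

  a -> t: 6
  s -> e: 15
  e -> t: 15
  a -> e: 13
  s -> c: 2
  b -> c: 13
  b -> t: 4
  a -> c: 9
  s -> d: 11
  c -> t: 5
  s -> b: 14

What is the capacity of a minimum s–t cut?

Augment s→b→t: bottleneck 4, flow now 4.
Augment s→c→t: bottleneck 2, flow now 6.
Augment s→e→t: bottleneck 15, flow now 21.
Augment s→b→c→t: bottleneck 3, flow now 24.
No augmenting path remains; maximum flow = 24.
By max-flow min-cut, the minimum cut capacity equals the max flow.
In the residual graph, reachable from s: {s, b, c, d}.
Min-cut edges: s→e (15), b→t (4), c→t (5); capacity 15 + 4 + 5 = 24.

24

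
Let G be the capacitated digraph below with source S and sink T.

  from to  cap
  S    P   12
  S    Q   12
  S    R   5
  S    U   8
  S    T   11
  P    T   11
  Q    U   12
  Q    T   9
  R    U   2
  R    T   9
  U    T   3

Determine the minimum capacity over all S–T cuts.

39

Augment S→T: bottleneck 11, flow now 11.
Augment S→P→T: bottleneck 11, flow now 22.
Augment S→Q→T: bottleneck 9, flow now 31.
Augment S→R→T: bottleneck 5, flow now 36.
Augment S→U→T: bottleneck 3, flow now 39.
No augmenting path remains; maximum flow = 39.
By max-flow min-cut, the minimum cut capacity equals the max flow.
In the residual graph, reachable from S: {S, P, Q, U}.
Min-cut edges: S→R (5), S→T (11), P→T (11), Q→T (9), U→T (3); capacity 5 + 11 + 11 + 9 + 3 = 39.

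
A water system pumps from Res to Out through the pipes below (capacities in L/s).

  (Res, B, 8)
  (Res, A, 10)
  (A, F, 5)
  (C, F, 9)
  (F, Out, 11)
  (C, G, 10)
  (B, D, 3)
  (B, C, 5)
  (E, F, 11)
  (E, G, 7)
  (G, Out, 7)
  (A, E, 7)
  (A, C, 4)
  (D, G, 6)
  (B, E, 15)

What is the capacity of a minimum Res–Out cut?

18

Augment Res→A→F→Out: bottleneck 5, flow now 5.
Augment Res→A→C→F→Out: bottleneck 4, flow now 9.
Augment Res→A→E→F→Out: bottleneck 1, flow now 10.
Augment Res→B→C→F→Out: bottleneck 1, flow now 11.
Augment Res→B→C→G→Out: bottleneck 4, flow now 15.
Augment Res→B→D→G→Out: bottleneck 3, flow now 18.
No augmenting path remains; maximum flow = 18.
By max-flow min-cut, the minimum cut capacity equals the max flow.
In the residual graph, reachable from Res: {Res}.
Min-cut edges: Res→A (10), Res→B (8); capacity 10 + 8 = 18.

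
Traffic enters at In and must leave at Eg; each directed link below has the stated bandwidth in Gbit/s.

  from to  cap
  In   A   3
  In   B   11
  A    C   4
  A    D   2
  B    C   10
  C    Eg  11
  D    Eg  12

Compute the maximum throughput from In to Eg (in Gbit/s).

Augment In→A→C→Eg: bottleneck 3, flow now 3.
Augment In→B→C→Eg: bottleneck 8, flow now 11.
Augment In→B→C→A→D→Eg: bottleneck 2, flow now 13. (uses reverse residual edge)
No augmenting path remains; maximum flow = 13.
In the residual graph, reachable from In: {In, B}.
Min-cut edges: In→A (3), B→C (10); capacity 3 + 10 = 13.
This cut is saturated, so no flow can exceed 13.

13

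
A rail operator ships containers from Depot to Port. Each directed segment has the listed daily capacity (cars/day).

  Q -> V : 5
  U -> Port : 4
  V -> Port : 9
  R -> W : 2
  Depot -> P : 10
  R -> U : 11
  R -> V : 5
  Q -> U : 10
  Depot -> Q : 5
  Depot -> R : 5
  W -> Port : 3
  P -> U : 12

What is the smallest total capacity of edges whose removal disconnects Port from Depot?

14

Augment Depot→P→U→Port: bottleneck 4, flow now 4.
Augment Depot→Q→V→Port: bottleneck 5, flow now 9.
Augment Depot→R→V→Port: bottleneck 4, flow now 13.
Augment Depot→R→W→Port: bottleneck 1, flow now 14.
No augmenting path remains; maximum flow = 14.
By max-flow min-cut, the minimum cut capacity equals the max flow.
In the residual graph, reachable from Depot: {Depot, P, U}.
Min-cut edges: Depot→Q (5), Depot→R (5), U→Port (4); capacity 5 + 5 + 4 = 14.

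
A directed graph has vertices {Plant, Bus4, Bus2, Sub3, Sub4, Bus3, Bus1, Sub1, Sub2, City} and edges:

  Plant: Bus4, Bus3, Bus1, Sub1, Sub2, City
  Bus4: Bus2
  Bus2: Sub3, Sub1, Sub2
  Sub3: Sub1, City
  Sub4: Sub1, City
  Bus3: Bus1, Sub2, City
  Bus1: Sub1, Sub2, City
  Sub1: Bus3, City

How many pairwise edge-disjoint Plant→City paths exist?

5

Assign every edge capacity 1; by Menger, the answer equals the max flow.
Path Plant→City (+1); total 1.
Path Plant→Bus3→City (+1); total 2.
Path Plant→Bus1→City (+1); total 3.
Path Plant→Sub1→City (+1); total 4.
Path Plant→Bus4→Bus2→Sub3→City (+1); total 5.
No residual Plant→City path; max flow = 5.
Certifying cut of size 5: {Plant→Bus1, Plant→Bus3, Plant→Bus4, Plant→City, Plant→Sub1}.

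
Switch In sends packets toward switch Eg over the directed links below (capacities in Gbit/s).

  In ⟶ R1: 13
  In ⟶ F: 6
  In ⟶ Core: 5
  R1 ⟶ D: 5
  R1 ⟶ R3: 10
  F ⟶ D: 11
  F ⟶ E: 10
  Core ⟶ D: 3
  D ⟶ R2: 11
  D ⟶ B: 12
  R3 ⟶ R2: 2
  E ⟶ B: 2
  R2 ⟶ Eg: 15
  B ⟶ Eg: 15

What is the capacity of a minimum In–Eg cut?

16

Augment In→R1→D→R2→Eg: bottleneck 5, flow now 5.
Augment In→R1→R3→R2→Eg: bottleneck 2, flow now 7.
Augment In→F→D→R2→Eg: bottleneck 6, flow now 13.
Augment In→Core→D→B→Eg: bottleneck 3, flow now 16.
No augmenting path remains; maximum flow = 16.
By max-flow min-cut, the minimum cut capacity equals the max flow.
In the residual graph, reachable from In: {In, R1, Core, R3}.
Min-cut edges: In→F (6), R1→D (5), Core→D (3), R3→R2 (2); capacity 6 + 5 + 3 + 2 = 16.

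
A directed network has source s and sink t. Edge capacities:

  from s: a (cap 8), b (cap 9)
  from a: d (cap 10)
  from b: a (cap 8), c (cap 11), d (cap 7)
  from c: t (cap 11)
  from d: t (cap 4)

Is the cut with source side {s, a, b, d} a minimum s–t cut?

No — its capacity is 15, but the minimum cut has capacity 13.

Given cut capacity: 11 + 4 = 15.
Augment s→a→d→t: bottleneck 4, flow now 4.
Augment s→b→c→t: bottleneck 9, flow now 13.
No augmenting path remains; maximum flow = 13.
In the residual graph, reachable from s: {s, a, d}.
Min-cut edges: s→b (9), d→t (4); capacity 9 + 4 = 13.
Cut capacity 15 exceeds the max flow 13, so it is not minimum.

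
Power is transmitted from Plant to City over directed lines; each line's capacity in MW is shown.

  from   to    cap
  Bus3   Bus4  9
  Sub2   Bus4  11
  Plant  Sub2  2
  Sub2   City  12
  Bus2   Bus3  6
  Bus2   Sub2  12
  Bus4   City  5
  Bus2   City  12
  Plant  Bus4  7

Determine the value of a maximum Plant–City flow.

Augment Plant→Sub2→City: bottleneck 2, flow now 2.
Augment Plant→Bus4→City: bottleneck 5, flow now 7.
No augmenting path remains; maximum flow = 7.
In the residual graph, reachable from Plant: {Plant, Bus4}.
Min-cut edges: Plant→Sub2 (2), Bus4→City (5); capacity 2 + 5 = 7.
This cut is saturated, so no flow can exceed 7.

7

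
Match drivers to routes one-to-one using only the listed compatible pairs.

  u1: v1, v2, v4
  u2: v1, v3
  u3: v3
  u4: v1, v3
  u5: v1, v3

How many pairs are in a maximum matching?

Unit-capacity flow: source→left, listed edges, right→sink; max matching = max flow.
Augmenting path u1→v1 (+1); matched 1.
Augmenting path u2→v3 (+1); matched 2.
Augmenting path u4→v1→u1→v2 (+1); matched 3.
No augmenting path remains; maximum matching = 3.
König certificate: {u1, v1, v3} is a vertex cover of size 3 (every listed pair touches it), so no matching can be larger.

3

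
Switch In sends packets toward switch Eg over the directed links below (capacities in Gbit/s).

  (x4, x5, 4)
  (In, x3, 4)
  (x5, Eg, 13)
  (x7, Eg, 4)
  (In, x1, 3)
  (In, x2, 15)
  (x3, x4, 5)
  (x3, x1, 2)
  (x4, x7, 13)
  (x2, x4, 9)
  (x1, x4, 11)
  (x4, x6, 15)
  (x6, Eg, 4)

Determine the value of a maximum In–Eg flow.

Augment In→x1→x4→x5→Eg: bottleneck 3, flow now 3.
Augment In→x2→x4→x5→Eg: bottleneck 1, flow now 4.
Augment In→x2→x4→x6→Eg: bottleneck 4, flow now 8.
Augment In→x2→x4→x7→Eg: bottleneck 4, flow now 12.
No augmenting path remains; maximum flow = 12.
In the residual graph, reachable from In: {In, x1, x2, x3, x4, x6, x7}.
Min-cut edges: x4→x5 (4), x6→Eg (4), x7→Eg (4); capacity 4 + 4 + 4 = 12.
This cut is saturated, so no flow can exceed 12.

12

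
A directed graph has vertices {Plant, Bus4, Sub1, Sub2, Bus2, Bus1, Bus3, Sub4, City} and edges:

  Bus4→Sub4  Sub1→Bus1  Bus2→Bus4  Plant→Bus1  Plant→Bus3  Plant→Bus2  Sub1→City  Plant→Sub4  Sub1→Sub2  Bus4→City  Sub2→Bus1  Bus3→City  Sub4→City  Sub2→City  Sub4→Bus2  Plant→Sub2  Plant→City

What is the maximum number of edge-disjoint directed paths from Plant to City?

Assign every edge capacity 1; by Menger, the answer equals the max flow.
Path Plant→City (+1); total 1.
Path Plant→Sub2→City (+1); total 2.
Path Plant→Bus3→City (+1); total 3.
Path Plant→Sub4→City (+1); total 4.
Path Plant→Bus2→Bus4→City (+1); total 5.
No residual Plant→City path; max flow = 5.
Certifying cut of size 5: {Plant→Bus2, Plant→Bus3, Plant→City, Plant→Sub2, Plant→Sub4}.

5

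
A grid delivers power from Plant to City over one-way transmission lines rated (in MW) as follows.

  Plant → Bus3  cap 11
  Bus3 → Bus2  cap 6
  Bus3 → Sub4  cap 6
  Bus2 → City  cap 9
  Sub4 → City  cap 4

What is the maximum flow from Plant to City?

10

Augment Plant→Bus3→Bus2→City: bottleneck 6, flow now 6.
Augment Plant→Bus3→Sub4→City: bottleneck 4, flow now 10.
No augmenting path remains; maximum flow = 10.
In the residual graph, reachable from Plant: {Plant, Bus3, Sub4}.
Min-cut edges: Bus3→Bus2 (6), Sub4→City (4); capacity 6 + 4 = 10.
This cut is saturated, so no flow can exceed 10.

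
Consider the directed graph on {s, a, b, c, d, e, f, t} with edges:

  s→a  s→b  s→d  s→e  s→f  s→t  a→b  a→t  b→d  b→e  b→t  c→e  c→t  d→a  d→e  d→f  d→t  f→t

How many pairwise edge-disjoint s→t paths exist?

Assign every edge capacity 1; by Menger, the answer equals the max flow.
Path s→t (+1); total 1.
Path s→a→t (+1); total 2.
Path s→b→t (+1); total 3.
Path s→d→t (+1); total 4.
Path s→f→t (+1); total 5.
No residual s→t path; max flow = 5.
Certifying cut of size 5: {s→a, s→b, s→d, s→f, s→t}.

5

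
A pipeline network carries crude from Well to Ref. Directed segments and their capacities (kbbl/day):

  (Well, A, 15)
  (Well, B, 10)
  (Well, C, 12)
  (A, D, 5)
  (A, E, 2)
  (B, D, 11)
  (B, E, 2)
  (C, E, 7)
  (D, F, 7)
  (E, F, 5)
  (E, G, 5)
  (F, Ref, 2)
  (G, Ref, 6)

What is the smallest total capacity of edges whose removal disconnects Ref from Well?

Augment Well→A→D→F→Ref: bottleneck 2, flow now 2.
Augment Well→A→E→G→Ref: bottleneck 2, flow now 4.
Augment Well→B→E→G→Ref: bottleneck 2, flow now 6.
Augment Well→C→E→G→Ref: bottleneck 1, flow now 7.
No augmenting path remains; maximum flow = 7.
By max-flow min-cut, the minimum cut capacity equals the max flow.
In the residual graph, reachable from Well: {Well, A, B, C, D, E, F}.
Min-cut edges: E→G (5), F→Ref (2); capacity 5 + 2 = 7.

7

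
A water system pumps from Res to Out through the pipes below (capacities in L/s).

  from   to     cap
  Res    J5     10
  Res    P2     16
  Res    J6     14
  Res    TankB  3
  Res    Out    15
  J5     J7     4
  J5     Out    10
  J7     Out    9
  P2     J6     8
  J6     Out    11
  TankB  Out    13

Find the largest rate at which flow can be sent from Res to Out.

Augment Res→Out: bottleneck 15, flow now 15.
Augment Res→J5→Out: bottleneck 10, flow now 25.
Augment Res→J6→Out: bottleneck 11, flow now 36.
Augment Res→TankB→Out: bottleneck 3, flow now 39.
No augmenting path remains; maximum flow = 39.
In the residual graph, reachable from Res: {Res, P2, J6}.
Min-cut edges: Res→J5 (10), Res→TankB (3), Res→Out (15), J6→Out (11); capacity 10 + 3 + 15 + 11 = 39.
This cut is saturated, so no flow can exceed 39.

39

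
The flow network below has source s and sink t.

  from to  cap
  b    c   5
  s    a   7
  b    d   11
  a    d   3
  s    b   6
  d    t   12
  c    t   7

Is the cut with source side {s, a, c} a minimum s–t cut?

No — its capacity is 16, but the minimum cut has capacity 9.

Given cut capacity: 6 + 3 + 7 = 16.
Augment s→a→d→t: bottleneck 3, flow now 3.
Augment s→b→c→t: bottleneck 5, flow now 8.
Augment s→b→d→t: bottleneck 1, flow now 9.
No augmenting path remains; maximum flow = 9.
In the residual graph, reachable from s: {s, a}.
Min-cut edges: s→b (6), a→d (3); capacity 6 + 3 = 9.
Cut capacity 16 exceeds the max flow 9, so it is not minimum.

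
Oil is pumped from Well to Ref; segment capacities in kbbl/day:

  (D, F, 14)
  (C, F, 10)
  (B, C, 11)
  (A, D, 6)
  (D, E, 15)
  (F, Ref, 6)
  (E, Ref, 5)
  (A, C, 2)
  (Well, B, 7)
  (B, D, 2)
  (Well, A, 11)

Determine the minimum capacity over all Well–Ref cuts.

11

Augment Well→A→C→F→Ref: bottleneck 2, flow now 2.
Augment Well→A→D→E→Ref: bottleneck 5, flow now 7.
Augment Well→A→D→F→Ref: bottleneck 1, flow now 8.
Augment Well→B→C→F→Ref: bottleneck 3, flow now 11.
No augmenting path remains; maximum flow = 11.
By max-flow min-cut, the minimum cut capacity equals the max flow.
In the residual graph, reachable from Well: {Well, A, B, C, D, E, F}.
Min-cut edges: E→Ref (5), F→Ref (6); capacity 5 + 6 = 11.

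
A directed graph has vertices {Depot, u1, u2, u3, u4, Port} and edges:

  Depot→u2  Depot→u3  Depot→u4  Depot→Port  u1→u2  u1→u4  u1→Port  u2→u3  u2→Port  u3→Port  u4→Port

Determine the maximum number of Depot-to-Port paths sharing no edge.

Assign every edge capacity 1; by Menger, the answer equals the max flow.
Path Depot→Port (+1); total 1.
Path Depot→u2→Port (+1); total 2.
Path Depot→u3→Port (+1); total 3.
Path Depot→u4→Port (+1); total 4.
No residual Depot→Port path; max flow = 4.
Certifying cut of size 4: {Depot→Port, Depot→u2, Depot→u3, Depot→u4}.

4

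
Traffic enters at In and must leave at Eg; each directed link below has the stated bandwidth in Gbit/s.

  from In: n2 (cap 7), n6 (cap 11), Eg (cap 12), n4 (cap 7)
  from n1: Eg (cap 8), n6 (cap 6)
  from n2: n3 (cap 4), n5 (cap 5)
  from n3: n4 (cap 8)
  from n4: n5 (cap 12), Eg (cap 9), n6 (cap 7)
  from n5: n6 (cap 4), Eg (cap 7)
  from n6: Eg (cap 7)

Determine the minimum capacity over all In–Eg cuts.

33

Augment In→Eg: bottleneck 12, flow now 12.
Augment In→n4→Eg: bottleneck 7, flow now 19.
Augment In→n6→Eg: bottleneck 7, flow now 26.
Augment In→n2→n5→Eg: bottleneck 5, flow now 31.
Augment In→n2→n3→n4→Eg: bottleneck 2, flow now 33.
No augmenting path remains; maximum flow = 33.
By max-flow min-cut, the minimum cut capacity equals the max flow.
In the residual graph, reachable from In: {In, n6}.
Min-cut edges: In→n2 (7), In→n4 (7), In→Eg (12), n6→Eg (7); capacity 7 + 7 + 12 + 7 = 33.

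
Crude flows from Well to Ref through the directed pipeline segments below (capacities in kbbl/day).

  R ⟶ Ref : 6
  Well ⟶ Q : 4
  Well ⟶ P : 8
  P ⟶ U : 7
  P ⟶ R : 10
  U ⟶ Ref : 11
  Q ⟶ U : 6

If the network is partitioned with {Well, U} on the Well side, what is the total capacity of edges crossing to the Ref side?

23

Edges leaving {Well, U}: Well→P (8), Well→Q (4), U→Ref (11).
Cut capacity = 8 + 4 + 11 = 23.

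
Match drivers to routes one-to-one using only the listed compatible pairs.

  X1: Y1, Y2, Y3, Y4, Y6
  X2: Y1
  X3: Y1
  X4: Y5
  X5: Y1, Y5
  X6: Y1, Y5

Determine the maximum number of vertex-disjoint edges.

Unit-capacity flow: source→left, listed edges, right→sink; max matching = max flow.
Augmenting path X1→Y1 (+1); matched 1.
Augmenting path X4→Y5 (+1); matched 2.
Augmenting path X2→Y1→X1→Y2 (+1); matched 3.
No augmenting path remains; maximum matching = 3.
König certificate: {X1, Y1, Y5} is a vertex cover of size 3 (every listed pair touches it), so no matching can be larger.

3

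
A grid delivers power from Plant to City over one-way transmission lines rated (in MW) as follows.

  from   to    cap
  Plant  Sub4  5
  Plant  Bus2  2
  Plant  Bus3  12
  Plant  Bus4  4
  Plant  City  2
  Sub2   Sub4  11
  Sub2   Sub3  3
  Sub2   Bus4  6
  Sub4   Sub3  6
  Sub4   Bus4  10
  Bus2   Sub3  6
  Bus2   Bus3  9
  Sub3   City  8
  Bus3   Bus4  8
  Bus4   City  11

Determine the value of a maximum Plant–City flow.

Augment Plant→City: bottleneck 2, flow now 2.
Augment Plant→Bus4→City: bottleneck 4, flow now 6.
Augment Plant→Sub4→Sub3→City: bottleneck 5, flow now 11.
Augment Plant→Bus2→Sub3→City: bottleneck 2, flow now 13.
Augment Plant→Bus3→Bus4→City: bottleneck 7, flow now 20.
No augmenting path remains; maximum flow = 20.
In the residual graph, reachable from Plant: {Plant, Bus3, Bus4}.
Min-cut edges: Plant→Sub4 (5), Plant→Bus2 (2), Plant→City (2), Bus4→City (11); capacity 5 + 2 + 2 + 11 = 20.
This cut is saturated, so no flow can exceed 20.

20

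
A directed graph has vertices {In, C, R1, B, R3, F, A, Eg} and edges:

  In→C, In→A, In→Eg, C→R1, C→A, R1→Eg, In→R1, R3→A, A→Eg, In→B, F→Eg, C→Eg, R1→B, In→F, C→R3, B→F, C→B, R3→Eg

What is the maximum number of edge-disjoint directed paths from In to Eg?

5

Assign every edge capacity 1; by Menger, the answer equals the max flow.
Path In→Eg (+1); total 1.
Path In→C→Eg (+1); total 2.
Path In→R1→Eg (+1); total 3.
Path In→F→Eg (+1); total 4.
Path In→A→Eg (+1); total 5.
No residual In→Eg path; max flow = 5.
Certifying cut of size 5: {F→Eg, In→A, In→C, In→Eg, In→R1}.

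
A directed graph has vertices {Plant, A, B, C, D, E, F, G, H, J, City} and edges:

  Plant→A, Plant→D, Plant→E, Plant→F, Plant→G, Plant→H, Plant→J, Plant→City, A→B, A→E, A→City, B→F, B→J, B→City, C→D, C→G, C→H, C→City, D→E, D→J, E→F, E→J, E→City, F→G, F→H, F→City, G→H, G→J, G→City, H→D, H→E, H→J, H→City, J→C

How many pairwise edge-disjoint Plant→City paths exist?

7

Assign every edge capacity 1; by Menger, the answer equals the max flow.
Path Plant→City (+1); total 1.
Path Plant→A→City (+1); total 2.
Path Plant→E→City (+1); total 3.
Path Plant→F→City (+1); total 4.
Path Plant→G→City (+1); total 5.
Path Plant→H→City (+1); total 6.
Path Plant→J→C→City (+1); total 7.
No residual Plant→City path; max flow = 7.
Certifying cut of size 7: {E→City, F→City, G→City, H→City, J→C, Plant→A, Plant→City}.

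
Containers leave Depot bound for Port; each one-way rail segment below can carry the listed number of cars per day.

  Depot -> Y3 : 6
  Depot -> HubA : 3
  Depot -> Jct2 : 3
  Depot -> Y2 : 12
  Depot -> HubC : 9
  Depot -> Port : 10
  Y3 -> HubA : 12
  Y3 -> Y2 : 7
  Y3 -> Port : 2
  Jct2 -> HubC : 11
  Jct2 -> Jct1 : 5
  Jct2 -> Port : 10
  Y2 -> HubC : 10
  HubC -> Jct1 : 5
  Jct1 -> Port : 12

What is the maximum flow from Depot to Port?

20

Augment Depot→Port: bottleneck 10, flow now 10.
Augment Depot→Y3→Port: bottleneck 2, flow now 12.
Augment Depot→Jct2→Port: bottleneck 3, flow now 15.
Augment Depot→HubC→Jct1→Port: bottleneck 5, flow now 20.
No augmenting path remains; maximum flow = 20.
In the residual graph, reachable from Depot: {Depot, Y3, HubA, Y2, HubC}.
Min-cut edges: Depot→Jct2 (3), Depot→Port (10), Y3→Port (2), HubC→Jct1 (5); capacity 3 + 10 + 2 + 5 = 20.
This cut is saturated, so no flow can exceed 20.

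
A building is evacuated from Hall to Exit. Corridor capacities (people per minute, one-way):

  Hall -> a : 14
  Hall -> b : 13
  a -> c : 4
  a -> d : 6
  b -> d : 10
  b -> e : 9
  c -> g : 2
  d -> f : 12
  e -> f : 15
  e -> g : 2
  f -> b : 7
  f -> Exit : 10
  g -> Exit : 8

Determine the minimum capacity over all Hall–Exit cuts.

Augment Hall→a→c→g→Exit: bottleneck 2, flow now 2.
Augment Hall→a→d→f→Exit: bottleneck 6, flow now 8.
Augment Hall→b→d→f→Exit: bottleneck 4, flow now 12.
Augment Hall→b→e→g→Exit: bottleneck 2, flow now 14.
No augmenting path remains; maximum flow = 14.
By max-flow min-cut, the minimum cut capacity equals the max flow.
In the residual graph, reachable from Hall: {Hall, a, b, c, d, e, f}.
Min-cut edges: c→g (2), e→g (2), f→Exit (10); capacity 2 + 2 + 10 = 14.

14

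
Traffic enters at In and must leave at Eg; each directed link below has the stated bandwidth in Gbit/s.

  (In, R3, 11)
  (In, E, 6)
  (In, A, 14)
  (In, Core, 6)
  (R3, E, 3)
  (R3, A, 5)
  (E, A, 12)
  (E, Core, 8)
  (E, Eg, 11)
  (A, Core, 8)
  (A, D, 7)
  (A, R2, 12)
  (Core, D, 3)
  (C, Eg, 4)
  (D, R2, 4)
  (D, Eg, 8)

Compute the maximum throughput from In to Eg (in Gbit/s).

Augment In→E→Eg: bottleneck 6, flow now 6.
Augment In→R3→E→Eg: bottleneck 3, flow now 9.
Augment In→A→D→Eg: bottleneck 7, flow now 16.
Augment In→Core→D→Eg: bottleneck 1, flow now 17.
No augmenting path remains; maximum flow = 17.
In the residual graph, reachable from In: {In, R3, A, Core, D, R2}.
Min-cut edges: In→E (6), R3→E (3), D→Eg (8); capacity 6 + 3 + 8 = 17.
This cut is saturated, so no flow can exceed 17.

17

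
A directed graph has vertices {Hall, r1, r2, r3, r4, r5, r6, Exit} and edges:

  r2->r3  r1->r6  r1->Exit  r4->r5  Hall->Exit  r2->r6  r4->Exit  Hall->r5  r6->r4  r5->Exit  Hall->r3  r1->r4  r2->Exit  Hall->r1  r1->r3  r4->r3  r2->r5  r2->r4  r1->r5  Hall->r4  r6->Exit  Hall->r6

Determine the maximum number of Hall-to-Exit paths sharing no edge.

Assign every edge capacity 1; by Menger, the answer equals the max flow.
Path Hall→Exit (+1); total 1.
Path Hall→r1→Exit (+1); total 2.
Path Hall→r4→Exit (+1); total 3.
Path Hall→r5→Exit (+1); total 4.
Path Hall→r6→Exit (+1); total 5.
No residual Hall→Exit path; max flow = 5.
Certifying cut of size 5: {Hall→Exit, Hall→r1, Hall→r4, Hall→r5, Hall→r6}.

5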